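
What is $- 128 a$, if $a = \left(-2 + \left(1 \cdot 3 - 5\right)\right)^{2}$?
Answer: $-2048$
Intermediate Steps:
$a = 16$ ($a = \left(-2 + \left(3 - 5\right)\right)^{2} = \left(-2 - 2\right)^{2} = \left(-4\right)^{2} = 16$)
$- 128 a = \left(-128\right) 16 = -2048$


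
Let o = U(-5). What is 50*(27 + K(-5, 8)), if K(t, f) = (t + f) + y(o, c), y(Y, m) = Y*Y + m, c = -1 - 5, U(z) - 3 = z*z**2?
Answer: 745400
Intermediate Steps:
U(z) = 3 + z**3 (U(z) = 3 + z*z**2 = 3 + z**3)
c = -6
o = -122 (o = 3 + (-5)**3 = 3 - 125 = -122)
y(Y, m) = m + Y**2 (y(Y, m) = Y**2 + m = m + Y**2)
K(t, f) = 14878 + f + t (K(t, f) = (t + f) + (-6 + (-122)**2) = (f + t) + (-6 + 14884) = (f + t) + 14878 = 14878 + f + t)
50*(27 + K(-5, 8)) = 50*(27 + (14878 + 8 - 5)) = 50*(27 + 14881) = 50*14908 = 745400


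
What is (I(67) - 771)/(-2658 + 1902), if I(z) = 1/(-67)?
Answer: 25829/25326 ≈ 1.0199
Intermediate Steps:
I(z) = -1/67
(I(67) - 771)/(-2658 + 1902) = (-1/67 - 771)/(-2658 + 1902) = -51658/67/(-756) = -51658/67*(-1/756) = 25829/25326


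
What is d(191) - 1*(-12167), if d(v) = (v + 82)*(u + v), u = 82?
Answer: 86696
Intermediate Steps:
d(v) = (82 + v)² (d(v) = (v + 82)*(82 + v) = (82 + v)*(82 + v) = (82 + v)²)
d(191) - 1*(-12167) = (6724 + 191² + 164*191) - 1*(-12167) = (6724 + 36481 + 31324) + 12167 = 74529 + 12167 = 86696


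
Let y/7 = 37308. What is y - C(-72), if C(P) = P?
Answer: 261228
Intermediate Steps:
y = 261156 (y = 7*37308 = 261156)
y - C(-72) = 261156 - 1*(-72) = 261156 + 72 = 261228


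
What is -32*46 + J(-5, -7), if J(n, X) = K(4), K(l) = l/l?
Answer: -1471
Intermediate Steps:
K(l) = 1
J(n, X) = 1
-32*46 + J(-5, -7) = -32*46 + 1 = -1472 + 1 = -1471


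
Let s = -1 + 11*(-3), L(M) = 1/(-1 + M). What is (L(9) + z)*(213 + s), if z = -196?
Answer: -280493/8 ≈ -35062.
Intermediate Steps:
s = -34 (s = -1 - 33 = -34)
(L(9) + z)*(213 + s) = (1/(-1 + 9) - 196)*(213 - 34) = (1/8 - 196)*179 = -1567/8*179 = -280493/8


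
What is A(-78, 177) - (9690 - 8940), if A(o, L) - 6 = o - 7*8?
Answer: -878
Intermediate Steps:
A(o, L) = -50 + o (A(o, L) = 6 + (o - 7*8) = 6 + (o - 56) = 6 + (-56 + o) = -50 + o)
A(-78, 177) - (9690 - 8940) = (-50 - 78) - (9690 - 8940) = -128 - 1*750 = -128 - 750 = -878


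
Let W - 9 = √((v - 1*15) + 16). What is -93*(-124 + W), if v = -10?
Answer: 10695 - 279*I ≈ 10695.0 - 279.0*I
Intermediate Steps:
W = 9 + 3*I (W = 9 + √((-10 - 1*15) + 16) = 9 + √((-10 - 15) + 16) = 9 + √(-25 + 16) = 9 + √(-9) = 9 + 3*I ≈ 9.0 + 3.0*I)
-93*(-124 + W) = -93*(-124 + (9 + 3*I)) = -93*(-115 + 3*I) = 10695 - 279*I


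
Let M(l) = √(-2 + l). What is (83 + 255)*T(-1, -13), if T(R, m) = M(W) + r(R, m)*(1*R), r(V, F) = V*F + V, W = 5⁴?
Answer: -4056 + 338*√623 ≈ 4380.5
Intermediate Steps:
W = 625
r(V, F) = V + F*V (r(V, F) = F*V + V = V + F*V)
T(R, m) = √623 + R²*(1 + m) (T(R, m) = √(-2 + 625) + (R*(1 + m))*(1*R) = √623 + (R*(1 + m))*R = √623 + R²*(1 + m))
(83 + 255)*T(-1, -13) = (83 + 255)*(√623 + (-1)²*(1 - 13)) = 338*(√623 + 1*(-12)) = 338*(√623 - 12) = 338*(-12 + √623) = -4056 + 338*√623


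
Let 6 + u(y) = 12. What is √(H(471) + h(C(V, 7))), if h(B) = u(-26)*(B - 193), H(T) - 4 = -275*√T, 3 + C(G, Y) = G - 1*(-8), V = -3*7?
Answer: 5*√(-50 - 11*√471) ≈ 84.96*I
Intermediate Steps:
u(y) = 6 (u(y) = -6 + 12 = 6)
V = -21
C(G, Y) = 5 + G (C(G, Y) = -3 + (G - 1*(-8)) = -3 + (G + 8) = -3 + (8 + G) = 5 + G)
H(T) = 4 - 275*√T
h(B) = -1158 + 6*B (h(B) = 6*(B - 193) = 6*(-193 + B) = -1158 + 6*B)
√(H(471) + h(C(V, 7))) = √((4 - 275*√471) + (-1158 + 6*(5 - 21))) = √((4 - 275*√471) + (-1158 + 6*(-16))) = √((4 - 275*√471) + (-1158 - 96)) = √((4 - 275*√471) - 1254) = √(-1250 - 275*√471)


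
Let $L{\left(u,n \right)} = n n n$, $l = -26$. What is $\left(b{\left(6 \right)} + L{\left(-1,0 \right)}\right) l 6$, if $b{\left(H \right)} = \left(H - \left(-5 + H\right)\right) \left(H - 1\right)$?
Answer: $-3900$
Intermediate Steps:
$L{\left(u,n \right)} = n^{3}$ ($L{\left(u,n \right)} = n^{2} n = n^{3}$)
$b{\left(H \right)} = -5 + 5 H$ ($b{\left(H \right)} = 5 \left(-1 + H\right) = -5 + 5 H$)
$\left(b{\left(6 \right)} + L{\left(-1,0 \right)}\right) l 6 = \left(\left(-5 + 5 \cdot 6\right) + 0^{3}\right) \left(\left(-26\right) 6\right) = \left(\left(-5 + 30\right) + 0\right) \left(-156\right) = \left(25 + 0\right) \left(-156\right) = 25 \left(-156\right) = -3900$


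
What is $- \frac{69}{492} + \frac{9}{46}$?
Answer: $\frac{209}{3772} \approx 0.055408$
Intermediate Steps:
$- \frac{69}{492} + \frac{9}{46} = \left(-69\right) \frac{1}{492} + 9 \cdot \frac{1}{46} = - \frac{23}{164} + \frac{9}{46} = \frac{209}{3772}$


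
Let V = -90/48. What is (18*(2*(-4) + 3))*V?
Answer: 675/4 ≈ 168.75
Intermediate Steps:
V = -15/8 (V = -90*1/48 = -15/8 ≈ -1.8750)
(18*(2*(-4) + 3))*V = (18*(2*(-4) + 3))*(-15/8) = (18*(-8 + 3))*(-15/8) = (18*(-5))*(-15/8) = -90*(-15/8) = 675/4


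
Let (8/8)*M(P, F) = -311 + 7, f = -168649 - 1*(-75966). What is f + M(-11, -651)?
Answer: -92987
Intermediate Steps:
f = -92683 (f = -168649 + 75966 = -92683)
M(P, F) = -304 (M(P, F) = -311 + 7 = -304)
f + M(-11, -651) = -92683 - 304 = -92987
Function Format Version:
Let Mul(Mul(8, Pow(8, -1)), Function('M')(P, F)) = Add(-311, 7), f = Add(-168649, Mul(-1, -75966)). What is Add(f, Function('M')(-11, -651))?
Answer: -92987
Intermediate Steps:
f = -92683 (f = Add(-168649, 75966) = -92683)
Function('M')(P, F) = -304 (Function('M')(P, F) = Add(-311, 7) = -304)
Add(f, Function('M')(-11, -651)) = Add(-92683, -304) = -92987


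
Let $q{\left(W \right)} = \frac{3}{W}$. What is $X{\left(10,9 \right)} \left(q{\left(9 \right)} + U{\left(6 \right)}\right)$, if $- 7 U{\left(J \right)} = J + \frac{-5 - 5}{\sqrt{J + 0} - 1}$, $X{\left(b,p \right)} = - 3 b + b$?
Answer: $\frac{100}{21} - \frac{40 \sqrt{6}}{7} \approx -9.2352$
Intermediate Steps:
$X{\left(b,p \right)} = - 2 b$
$U{\left(J \right)} = - \frac{J}{7} + \frac{10}{7 \left(-1 + \sqrt{J}\right)}$ ($U{\left(J \right)} = - \frac{J + \frac{-5 - 5}{\sqrt{J + 0} - 1}}{7} = - \frac{J - \frac{10}{\sqrt{J} - 1}}{7} = - \frac{J - \frac{10}{-1 + \sqrt{J}}}{7} = - \frac{J}{7} + \frac{10}{7 \left(-1 + \sqrt{J}\right)}$)
$X{\left(10,9 \right)} \left(q{\left(9 \right)} + U{\left(6 \right)}\right) = \left(-2\right) 10 \left(\frac{3}{9} + \frac{10 + 6 - 6^{\frac{3}{2}}}{7 \left(-1 + \sqrt{6}\right)}\right) = - 20 \left(3 \cdot \frac{1}{9} + \frac{10 + 6 - 6 \sqrt{6}}{7 \left(-1 + \sqrt{6}\right)}\right) = - 20 \left(\frac{1}{3} + \frac{10 + 6 - 6 \sqrt{6}}{7 \left(-1 + \sqrt{6}\right)}\right) = - 20 \left(\frac{1}{3} + \frac{16 - 6 \sqrt{6}}{7 \left(-1 + \sqrt{6}\right)}\right) = - \frac{20}{3} - \frac{20 \left(16 - 6 \sqrt{6}\right)}{7 \left(-1 + \sqrt{6}\right)}$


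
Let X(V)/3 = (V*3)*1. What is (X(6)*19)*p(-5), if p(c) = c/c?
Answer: 1026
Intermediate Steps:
p(c) = 1
X(V) = 9*V (X(V) = 3*((V*3)*1) = 3*((3*V)*1) = 3*(3*V) = 9*V)
(X(6)*19)*p(-5) = ((9*6)*19)*1 = (54*19)*1 = 1026*1 = 1026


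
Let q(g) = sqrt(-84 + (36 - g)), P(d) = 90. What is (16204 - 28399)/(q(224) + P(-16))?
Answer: -548775/4186 + 12195*I*sqrt(17)/2093 ≈ -131.1 + 24.024*I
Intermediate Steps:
q(g) = sqrt(-48 - g)
(16204 - 28399)/(q(224) + P(-16)) = (16204 - 28399)/(sqrt(-48 - 1*224) + 90) = -12195/(sqrt(-48 - 224) + 90) = -12195/(sqrt(-272) + 90) = -12195/(4*I*sqrt(17) + 90) = -12195/(90 + 4*I*sqrt(17))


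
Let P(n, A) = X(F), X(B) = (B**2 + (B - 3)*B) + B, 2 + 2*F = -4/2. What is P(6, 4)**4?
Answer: 20736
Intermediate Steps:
F = -2 (F = -1 + (-4/2)/2 = -1 + (-4*1/2)/2 = -1 + (1/2)*(-2) = -1 - 1 = -2)
X(B) = B + B**2 + B*(-3 + B) (X(B) = (B**2 + (-3 + B)*B) + B = (B**2 + B*(-3 + B)) + B = B + B**2 + B*(-3 + B))
P(n, A) = 12 (P(n, A) = 2*(-2)*(-1 - 2) = 2*(-2)*(-3) = 12)
P(6, 4)**4 = 12**4 = 20736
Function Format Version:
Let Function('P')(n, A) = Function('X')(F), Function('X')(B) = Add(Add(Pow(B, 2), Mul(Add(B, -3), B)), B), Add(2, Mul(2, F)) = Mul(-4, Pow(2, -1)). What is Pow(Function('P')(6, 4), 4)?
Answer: 20736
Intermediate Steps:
F = -2 (F = Add(-1, Mul(Rational(1, 2), Mul(-4, Pow(2, -1)))) = Add(-1, Mul(Rational(1, 2), Mul(-4, Rational(1, 2)))) = Add(-1, Mul(Rational(1, 2), -2)) = Add(-1, -1) = -2)
Function('X')(B) = Add(B, Pow(B, 2), Mul(B, Add(-3, B))) (Function('X')(B) = Add(Add(Pow(B, 2), Mul(Add(-3, B), B)), B) = Add(Add(Pow(B, 2), Mul(B, Add(-3, B))), B) = Add(B, Pow(B, 2), Mul(B, Add(-3, B))))
Function('P')(n, A) = 12 (Function('P')(n, A) = Mul(2, -2, Add(-1, -2)) = Mul(2, -2, -3) = 12)
Pow(Function('P')(6, 4), 4) = Pow(12, 4) = 20736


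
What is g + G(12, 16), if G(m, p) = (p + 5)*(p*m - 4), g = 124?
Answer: 4072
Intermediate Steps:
G(m, p) = (-4 + m*p)*(5 + p) (G(m, p) = (5 + p)*(m*p - 4) = (5 + p)*(-4 + m*p) = (-4 + m*p)*(5 + p))
g + G(12, 16) = 124 + (-20 - 4*16 + 12*16² + 5*12*16) = 124 + (-20 - 64 + 12*256 + 960) = 124 + (-20 - 64 + 3072 + 960) = 124 + 3948 = 4072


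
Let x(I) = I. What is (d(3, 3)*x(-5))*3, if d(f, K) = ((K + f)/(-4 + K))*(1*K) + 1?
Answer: 255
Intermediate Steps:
d(f, K) = 1 + K*(K + f)/(-4 + K) (d(f, K) = ((K + f)/(-4 + K))*K + 1 = K*(K + f)/(-4 + K) + 1 = 1 + K*(K + f)/(-4 + K))
(d(3, 3)*x(-5))*3 = (((-4 + 3 + 3² + 3*3)/(-4 + 3))*(-5))*3 = (((-4 + 3 + 9 + 9)/(-1))*(-5))*3 = (-1*17*(-5))*3 = -17*(-5)*3 = 85*3 = 255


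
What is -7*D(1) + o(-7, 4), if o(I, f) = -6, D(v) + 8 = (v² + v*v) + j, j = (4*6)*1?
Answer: -132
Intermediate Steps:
j = 24 (j = 24*1 = 24)
D(v) = 16 + 2*v² (D(v) = -8 + ((v² + v*v) + 24) = -8 + ((v² + v²) + 24) = -8 + (2*v² + 24) = -8 + (24 + 2*v²) = 16 + 2*v²)
-7*D(1) + o(-7, 4) = -7*(16 + 2*1²) - 6 = -7*(16 + 2*1) - 6 = -7*(16 + 2) - 6 = -7*18 - 6 = -126 - 6 = -132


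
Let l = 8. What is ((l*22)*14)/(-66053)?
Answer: -2464/66053 ≈ -0.037303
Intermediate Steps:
((l*22)*14)/(-66053) = ((8*22)*14)/(-66053) = (176*14)*(-1/66053) = 2464*(-1/66053) = -2464/66053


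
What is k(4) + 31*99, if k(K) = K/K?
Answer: 3070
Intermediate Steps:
k(K) = 1
k(4) + 31*99 = 1 + 31*99 = 1 + 3069 = 3070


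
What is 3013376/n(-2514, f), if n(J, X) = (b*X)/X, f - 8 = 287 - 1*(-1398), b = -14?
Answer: -1506688/7 ≈ -2.1524e+5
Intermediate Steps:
f = 1693 (f = 8 + (287 - 1*(-1398)) = 8 + (287 + 1398) = 8 + 1685 = 1693)
n(J, X) = -14 (n(J, X) = (-14*X)/X = -14)
3013376/n(-2514, f) = 3013376/(-14) = 3013376*(-1/14) = -1506688/7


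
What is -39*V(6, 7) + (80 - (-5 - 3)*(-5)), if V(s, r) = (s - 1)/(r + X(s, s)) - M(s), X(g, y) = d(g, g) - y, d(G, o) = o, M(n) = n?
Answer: 1723/7 ≈ 246.14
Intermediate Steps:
X(g, y) = g - y
V(s, r) = -s + (-1 + s)/r (V(s, r) = (s - 1)/(r + (s - s)) - s = (-1 + s)/(r + 0) - s = (-1 + s)/r - s = -s + (-1 + s)/r)
-39*V(6, 7) + (80 - (-5 - 3)*(-5)) = -39*(-1 + 6 - 1*7*6)/7 + (80 - (-5 - 3)*(-5)) = -39*(-1 + 6 - 42)/7 + (80 - (-8)*(-5)) = -39*(-37)/7 + (80 - 1*40) = -39*(-37/7) + (80 - 40) = 1443/7 + 40 = 1723/7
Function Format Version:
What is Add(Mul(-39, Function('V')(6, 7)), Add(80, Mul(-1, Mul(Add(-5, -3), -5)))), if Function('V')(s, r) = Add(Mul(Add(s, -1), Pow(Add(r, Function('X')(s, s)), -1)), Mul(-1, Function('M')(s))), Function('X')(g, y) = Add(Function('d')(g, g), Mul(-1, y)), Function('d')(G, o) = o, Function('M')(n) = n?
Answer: Rational(1723, 7) ≈ 246.14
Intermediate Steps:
Function('X')(g, y) = Add(g, Mul(-1, y))
Function('V')(s, r) = Add(Mul(-1, s), Mul(Pow(r, -1), Add(-1, s))) (Function('V')(s, r) = Add(Mul(Add(s, -1), Pow(Add(r, Add(s, Mul(-1, s))), -1)), Mul(-1, s)) = Add(Mul(Add(-1, s), Pow(Add(r, 0), -1)), Mul(-1, s)) = Add(Mul(Add(-1, s), Pow(r, -1)), Mul(-1, s)) = Add(Mul(Pow(r, -1), Add(-1, s)), Mul(-1, s)) = Add(Mul(-1, s), Mul(Pow(r, -1), Add(-1, s))))
Add(Mul(-39, Function('V')(6, 7)), Add(80, Mul(-1, Mul(Add(-5, -3), -5)))) = Add(Mul(-39, Mul(Pow(7, -1), Add(-1, 6, Mul(-1, 7, 6)))), Add(80, Mul(-1, Mul(Add(-5, -3), -5)))) = Add(Mul(-39, Mul(Rational(1, 7), Add(-1, 6, -42))), Add(80, Mul(-1, Mul(-8, -5)))) = Add(Mul(-39, Mul(Rational(1, 7), -37)), Add(80, Mul(-1, 40))) = Add(Mul(-39, Rational(-37, 7)), Add(80, -40)) = Add(Rational(1443, 7), 40) = Rational(1723, 7)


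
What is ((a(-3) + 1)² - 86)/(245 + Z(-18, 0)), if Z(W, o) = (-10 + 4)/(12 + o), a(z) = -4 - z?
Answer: -172/489 ≈ -0.35174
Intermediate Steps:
Z(W, o) = -6/(12 + o)
((a(-3) + 1)² - 86)/(245 + Z(-18, 0)) = (((-4 - 1*(-3)) + 1)² - 86)/(245 - 6/(12 + 0)) = (((-4 + 3) + 1)² - 86)/(245 - 6/12) = ((-1 + 1)² - 86)/(245 - 6*1/12) = (0² - 86)/(245 - ½) = (0 - 86)/(489/2) = -86*2/489 = -172/489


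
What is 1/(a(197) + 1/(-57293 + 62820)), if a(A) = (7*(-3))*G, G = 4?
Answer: -5527/464267 ≈ -0.011905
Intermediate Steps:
a(A) = -84 (a(A) = (7*(-3))*4 = -21*4 = -84)
1/(a(197) + 1/(-57293 + 62820)) = 1/(-84 + 1/(-57293 + 62820)) = 1/(-84 + 1/5527) = 1/(-464267/5527) = -5527/464267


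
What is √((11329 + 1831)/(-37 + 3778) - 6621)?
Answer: I*√92612199741/3741 ≈ 81.348*I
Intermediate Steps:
√((11329 + 1831)/(-37 + 3778) - 6621) = √(13160/3741 - 6621) = √(-24756001/3741) = I*√92612199741/3741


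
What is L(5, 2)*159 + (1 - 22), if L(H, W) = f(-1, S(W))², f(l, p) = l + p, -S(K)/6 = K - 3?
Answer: 3954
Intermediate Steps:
S(K) = 18 - 6*K (S(K) = -6*(K - 3) = -6*(-3 + K) = 18 - 6*K)
L(H, W) = (17 - 6*W)² (L(H, W) = (-1 + (18 - 6*W))² = (17 - 6*W)²)
L(5, 2)*159 + (1 - 22) = (-17 + 6*2)²*159 + (1 - 22) = (-17 + 12)²*159 - 21 = (-5)²*159 - 21 = 25*159 - 21 = 3975 - 21 = 3954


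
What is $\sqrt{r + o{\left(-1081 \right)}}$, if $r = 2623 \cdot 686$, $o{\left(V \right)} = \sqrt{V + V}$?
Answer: $\sqrt{1799378 + i \sqrt{2162}} \approx 1341.4 + 0.02 i$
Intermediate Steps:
$o{\left(V \right)} = \sqrt{2} \sqrt{V}$ ($o{\left(V \right)} = \sqrt{2 V} = \sqrt{2} \sqrt{V}$)
$r = 1799378$
$\sqrt{r + o{\left(-1081 \right)}} = \sqrt{1799378 + \sqrt{2} \sqrt{-1081}} = \sqrt{1799378 + \sqrt{2} i \sqrt{1081}} = \sqrt{1799378 + i \sqrt{2162}}$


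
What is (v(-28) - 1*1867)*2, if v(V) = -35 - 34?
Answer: -3872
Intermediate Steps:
v(V) = -69
(v(-28) - 1*1867)*2 = (-69 - 1*1867)*2 = (-69 - 1867)*2 = -1936*2 = -3872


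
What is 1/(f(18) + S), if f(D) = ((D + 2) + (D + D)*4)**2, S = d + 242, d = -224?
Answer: 1/26914 ≈ 3.7155e-5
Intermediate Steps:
S = 18 (S = -224 + 242 = 18)
f(D) = (2 + 9*D)**2 (f(D) = ((2 + D) + (2*D)*4)**2 = ((2 + D) + 8*D)**2 = (2 + 9*D)**2)
1/(f(18) + S) = 1/((2 + 9*18)**2 + 18) = 1/((2 + 162)**2 + 18) = 1/(164**2 + 18) = 1/(26896 + 18) = 1/26914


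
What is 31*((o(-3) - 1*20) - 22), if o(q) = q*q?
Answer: -1023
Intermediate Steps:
o(q) = q**2
31*((o(-3) - 1*20) - 22) = 31*(((-3)**2 - 1*20) - 22) = 31*((9 - 20) - 22) = 31*(-11 - 22) = 31*(-33) = -1023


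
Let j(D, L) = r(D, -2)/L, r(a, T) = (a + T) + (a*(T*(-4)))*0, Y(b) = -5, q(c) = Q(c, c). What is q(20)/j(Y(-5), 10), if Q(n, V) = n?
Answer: -200/7 ≈ -28.571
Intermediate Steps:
q(c) = c
r(a, T) = T + a (r(a, T) = (T + a) + (a*(-4*T))*0 = (T + a) - 4*T*a*0 = (T + a) + 0 = T + a)
j(D, L) = (-2 + D)/L
q(20)/j(Y(-5), 10) = 20/(((-2 - 5)/10)) = 20/(((⅒)*(-7))) = 20/(-7/10) = 20*(-10/7) = -200/7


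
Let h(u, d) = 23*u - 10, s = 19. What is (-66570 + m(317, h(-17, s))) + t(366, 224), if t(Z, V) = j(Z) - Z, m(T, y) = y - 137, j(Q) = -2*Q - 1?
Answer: -68207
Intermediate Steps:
h(u, d) = -10 + 23*u
j(Q) = -1 - 2*Q
m(T, y) = -137 + y
t(Z, V) = -1 - 3*Z (t(Z, V) = (-1 - 2*Z) - Z = -1 - 3*Z)
(-66570 + m(317, h(-17, s))) + t(366, 224) = (-66570 + (-137 + (-10 + 23*(-17)))) + (-1 - 3*366) = (-66570 + (-137 + (-10 - 391))) + (-1 - 1098) = (-66570 + (-137 - 401)) - 1099 = (-66570 - 538) - 1099 = -67108 - 1099 = -68207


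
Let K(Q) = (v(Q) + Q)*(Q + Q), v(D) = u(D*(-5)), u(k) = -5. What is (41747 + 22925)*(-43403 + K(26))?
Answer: -2736336992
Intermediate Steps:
v(D) = -5
K(Q) = 2*Q*(-5 + Q) (K(Q) = (-5 + Q)*(Q + Q) = (-5 + Q)*(2*Q) = 2*Q*(-5 + Q))
(41747 + 22925)*(-43403 + K(26)) = (41747 + 22925)*(-43403 + 2*26*(-5 + 26)) = 64672*(-43403 + 2*26*21) = 64672*(-43403 + 1092) = 64672*(-42311) = -2736336992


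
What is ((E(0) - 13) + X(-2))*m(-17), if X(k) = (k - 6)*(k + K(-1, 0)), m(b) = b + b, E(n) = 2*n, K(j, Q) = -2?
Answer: -646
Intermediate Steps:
m(b) = 2*b
X(k) = (-6 + k)*(-2 + k) (X(k) = (k - 6)*(k - 2) = (-6 + k)*(-2 + k))
((E(0) - 13) + X(-2))*m(-17) = ((2*0 - 13) + (12 + (-2)**2 - 8*(-2)))*(2*(-17)) = ((0 - 13) + (12 + 4 + 16))*(-34) = (-13 + 32)*(-34) = 19*(-34) = -646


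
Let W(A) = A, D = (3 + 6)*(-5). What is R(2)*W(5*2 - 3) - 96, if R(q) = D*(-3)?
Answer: 849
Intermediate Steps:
D = -45 (D = 9*(-5) = -45)
R(q) = 135 (R(q) = -45*(-3) = 135)
R(2)*W(5*2 - 3) - 96 = 135*(5*2 - 3) - 96 = 135*(10 - 3) - 96 = 135*7 - 96 = 945 - 96 = 849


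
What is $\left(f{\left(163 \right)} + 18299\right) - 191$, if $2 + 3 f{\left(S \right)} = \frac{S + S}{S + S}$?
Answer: $\frac{54323}{3} \approx 18108.0$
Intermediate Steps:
$f{\left(S \right)} = - \frac{1}{3}$ ($f{\left(S \right)} = - \frac{2}{3} + \frac{\left(S + S\right) \frac{1}{S + S}}{3} = - \frac{2}{3} + \frac{2 S \frac{1}{2 S}}{3} = - \frac{2}{3} + \frac{1}{3} \cdot 1 = - \frac{2}{3} + \frac{1}{3} = - \frac{1}{3}$)
$\left(f{\left(163 \right)} + 18299\right) - 191 = \left(- \frac{1}{3} + 18299\right) - 191 = \frac{54896}{3} - 191 = \frac{54323}{3}$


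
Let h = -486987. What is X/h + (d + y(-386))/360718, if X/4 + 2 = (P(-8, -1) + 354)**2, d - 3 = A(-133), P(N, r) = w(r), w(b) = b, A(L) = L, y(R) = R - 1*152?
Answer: -90058629310/87832488333 ≈ -1.0253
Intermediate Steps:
y(R) = -152 + R (y(R) = R - 152 = -152 + R)
P(N, r) = r
d = -130 (d = 3 - 133 = -130)
X = 498428 (X = -8 + 4*(-1 + 354)**2 = -8 + 4*353**2 = -8 + 4*124609 = -8 + 498436 = 498428)
X/h + (d + y(-386))/360718 = 498428/(-486987) + (-130 + (-152 - 386))/360718 = 498428*(-1/486987) + (-130 - 538)*(1/360718) = -498428/486987 - 668*1/360718 = -498428/486987 - 334/180359 = -90058629310/87832488333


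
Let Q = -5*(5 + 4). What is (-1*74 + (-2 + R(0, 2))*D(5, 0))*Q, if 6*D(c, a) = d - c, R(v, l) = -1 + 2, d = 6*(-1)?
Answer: 6495/2 ≈ 3247.5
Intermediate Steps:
d = -6
R(v, l) = 1
D(c, a) = -1 - c/6 (D(c, a) = (-6 - c)/6 = -1 - c/6)
Q = -45 (Q = -5*9 = -45)
(-1*74 + (-2 + R(0, 2))*D(5, 0))*Q = (-1*74 + (-2 + 1)*(-1 - 1/6*5))*(-45) = (-74 - (-1 - 5/6))*(-45) = (-74 - 1*(-11/6))*(-45) = (-74 + 11/6)*(-45) = -433/6*(-45) = 6495/2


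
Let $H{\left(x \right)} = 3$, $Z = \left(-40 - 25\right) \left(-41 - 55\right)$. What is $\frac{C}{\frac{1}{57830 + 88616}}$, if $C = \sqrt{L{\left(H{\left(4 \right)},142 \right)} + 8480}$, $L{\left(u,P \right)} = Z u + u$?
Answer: $146446 \sqrt{27203} \approx 2.4154 \cdot 10^{7}$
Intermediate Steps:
$Z = 6240$ ($Z = \left(-65\right) \left(-96\right) = 6240$)
$L{\left(u,P \right)} = 6241 u$ ($L{\left(u,P \right)} = 6240 u + u = 6241 u$)
$C = \sqrt{27203}$ ($C = \sqrt{6241 \cdot 3 + 8480} = \sqrt{18723 + 8480} = \sqrt{27203} \approx 164.93$)
$\frac{C}{\frac{1}{57830 + 88616}} = \frac{\sqrt{27203}}{\frac{1}{57830 + 88616}} = \frac{\sqrt{27203}}{\frac{1}{146446}} = \sqrt{27203} \frac{1}{\frac{1}{146446}} = \sqrt{27203} \cdot 146446 = 146446 \sqrt{27203}$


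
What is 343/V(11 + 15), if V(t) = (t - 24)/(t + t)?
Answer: 8918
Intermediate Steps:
V(t) = (-24 + t)/(2*t) (V(t) = (-24 + t)/((2*t)) = (-24 + t)*(1/(2*t)) = (-24 + t)/(2*t))
343/V(11 + 15) = 343/(((-24 + (11 + 15))/(2*(11 + 15)))) = 343/(((1/2)*(-24 + 26)/26)) = 343/(((1/2)*(1/26)*2)) = 343/(1/26) = 343*26 = 8918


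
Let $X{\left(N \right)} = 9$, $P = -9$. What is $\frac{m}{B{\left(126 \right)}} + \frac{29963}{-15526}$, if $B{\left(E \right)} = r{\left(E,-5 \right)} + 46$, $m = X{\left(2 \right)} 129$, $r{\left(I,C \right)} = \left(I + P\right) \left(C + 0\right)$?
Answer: $- \frac{4882249}{1195502} \approx -4.0838$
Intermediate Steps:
$r{\left(I,C \right)} = C \left(-9 + I\right)$ ($r{\left(I,C \right)} = \left(I - 9\right) \left(C + 0\right) = \left(-9 + I\right) C = C \left(-9 + I\right)$)
$m = 1161$ ($m = 9 \cdot 129 = 1161$)
$B{\left(E \right)} = 91 - 5 E$ ($B{\left(E \right)} = - 5 \left(-9 + E\right) + 46 = \left(45 - 5 E\right) + 46 = 91 - 5 E$)
$\frac{m}{B{\left(126 \right)}} + \frac{29963}{-15526} = \frac{1161}{91 - 630} + \frac{29963}{-15526} = \frac{1161}{91 - 630} + 29963 \left(- \frac{1}{15526}\right) = \frac{1161}{-539} - \frac{29963}{15526} = 1161 \left(- \frac{1}{539}\right) - \frac{29963}{15526} = - \frac{1161}{539} - \frac{29963}{15526} = - \frac{4882249}{1195502}$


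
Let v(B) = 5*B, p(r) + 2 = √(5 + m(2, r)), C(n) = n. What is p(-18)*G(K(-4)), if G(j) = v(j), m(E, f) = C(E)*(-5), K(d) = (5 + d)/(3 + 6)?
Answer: -10/9 + 5*I*√5/9 ≈ -1.1111 + 1.2423*I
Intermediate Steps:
K(d) = 5/9 + d/9 (K(d) = (5 + d)/9 = (5 + d)*(⅑) = 5/9 + d/9)
m(E, f) = -5*E (m(E, f) = E*(-5) = -5*E)
p(r) = -2 + I*√5 (p(r) = -2 + √(5 - 5*2) = -2 + √(5 - 10) = -2 + √(-5) = -2 + I*√5)
G(j) = 5*j
p(-18)*G(K(-4)) = (-2 + I*√5)*(5*(5/9 + (⅑)*(-4))) = (-2 + I*√5)*(5*(5/9 - 4/9)) = (-2 + I*√5)*(5*(⅑)) = (-2 + I*√5)*(5/9) = -10/9 + 5*I*√5/9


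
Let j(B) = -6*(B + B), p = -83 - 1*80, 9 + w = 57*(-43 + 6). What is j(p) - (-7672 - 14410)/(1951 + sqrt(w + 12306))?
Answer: 122434010/62233 - 2172*sqrt(283)/62233 ≈ 1966.8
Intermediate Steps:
w = -2118 (w = -9 + 57*(-43 + 6) = -9 + 57*(-37) = -9 - 2109 = -2118)
p = -163 (p = -83 - 80 = -163)
j(B) = -12*B
j(p) - (-7672 - 14410)/(1951 + sqrt(w + 12306)) = -12*(-163) - (-7672 - 14410)/(1951 + sqrt(-2118 + 12306)) = 1956 - (-22082)/(1951 + sqrt(10188)) = 1956 - (-22082)/(1951 + 6*sqrt(283)) = 1956 + 22082/(1951 + 6*sqrt(283))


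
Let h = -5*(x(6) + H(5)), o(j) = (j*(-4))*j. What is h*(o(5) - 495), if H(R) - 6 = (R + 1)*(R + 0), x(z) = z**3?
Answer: 749700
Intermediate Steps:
H(R) = 6 + R*(1 + R) (H(R) = 6 + (R + 1)*(R + 0) = 6 + (1 + R)*R = 6 + R*(1 + R))
o(j) = -4*j**2 (o(j) = (-4*j)*j = -4*j**2)
h = -1260 (h = -5*(6**3 + (6 + 5 + 5**2)) = -5*(216 + (6 + 5 + 25)) = -5*(216 + 36) = -5*252 = -1260)
h*(o(5) - 495) = -1260*(-4*5**2 - 495) = -1260*(-4*25 - 495) = -1260*(-100 - 495) = -1260*(-595) = 749700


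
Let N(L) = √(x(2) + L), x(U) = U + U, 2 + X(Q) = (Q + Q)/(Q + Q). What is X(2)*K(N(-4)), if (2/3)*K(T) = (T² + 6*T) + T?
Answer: 0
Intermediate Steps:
X(Q) = -1 (X(Q) = -2 + (Q + Q)/(Q + Q) = -2 + (2*Q)/((2*Q)) = -2 + (2*Q)*(1/(2*Q)) = -2 + 1 = -1)
x(U) = 2*U
N(L) = √(4 + L) (N(L) = √(2*2 + L) = √(4 + L))
K(T) = 3*T²/2 + 21*T/2 (K(T) = 3*((T² + 6*T) + T)/2 = 3*(T² + 7*T)/2 = 3*T²/2 + 21*T/2)
X(2)*K(N(-4)) = -3*√(4 - 4)*(7 + √(4 - 4))/2 = -3*√0*(7 + √0)/2 = -3*0*(7 + 0)/2 = -3*0*7/2 = -1*0 = 0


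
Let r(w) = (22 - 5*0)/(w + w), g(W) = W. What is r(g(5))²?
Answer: 121/25 ≈ 4.8400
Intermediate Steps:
r(w) = 11/w (r(w) = (22 + 0)/((2*w)) = 22*(1/(2*w)) = 11/w)
r(g(5))² = (11/5)² = 121/25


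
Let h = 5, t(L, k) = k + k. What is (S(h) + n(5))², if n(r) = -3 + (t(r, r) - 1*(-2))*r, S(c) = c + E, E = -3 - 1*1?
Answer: 3364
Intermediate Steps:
E = -4 (E = -3 - 1 = -4)
t(L, k) = 2*k
S(c) = -4 + c (S(c) = c - 4 = -4 + c)
n(r) = -3 + r*(2 + 2*r) (n(r) = -3 + (2*r - 1*(-2))*r = -3 + (2*r + 2)*r = -3 + (2 + 2*r)*r = -3 + r*(2 + 2*r))
(S(h) + n(5))² = ((-4 + 5) + (-3 + 2*5 + 2*5²))² = (1 + (-3 + 10 + 2*25))² = (1 + (-3 + 10 + 50))² = (1 + 57)² = 58² = 3364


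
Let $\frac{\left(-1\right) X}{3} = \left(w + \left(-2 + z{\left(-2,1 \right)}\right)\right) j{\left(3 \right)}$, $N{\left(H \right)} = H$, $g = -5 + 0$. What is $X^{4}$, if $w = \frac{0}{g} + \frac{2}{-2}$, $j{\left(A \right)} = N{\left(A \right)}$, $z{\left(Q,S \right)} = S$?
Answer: $104976$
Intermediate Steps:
$g = -5$
$j{\left(A \right)} = A$
$w = -1$ ($w = \frac{0}{-5} + \frac{2}{-2} = 0 \left(- \frac{1}{5}\right) + 2 \left(- \frac{1}{2}\right) = 0 - 1 = -1$)
$X = 18$ ($X = - 3 \left(-1 + \left(-2 + 1\right)\right) 3 = - 3 \left(-1 - 1\right) 3 = - 3 \left(\left(-2\right) 3\right) = \left(-3\right) \left(-6\right) = 18$)
$X^{4} = 18^{4} = 104976$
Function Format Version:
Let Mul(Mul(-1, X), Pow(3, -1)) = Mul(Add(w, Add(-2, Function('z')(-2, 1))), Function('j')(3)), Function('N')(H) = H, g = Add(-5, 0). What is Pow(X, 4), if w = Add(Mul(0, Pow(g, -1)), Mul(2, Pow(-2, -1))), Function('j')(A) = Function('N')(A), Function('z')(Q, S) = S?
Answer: 104976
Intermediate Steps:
g = -5
Function('j')(A) = A
w = -1 (w = Add(Mul(0, Pow(-5, -1)), Mul(2, Pow(-2, -1))) = Add(Mul(0, Rational(-1, 5)), Mul(2, Rational(-1, 2))) = Add(0, -1) = -1)
X = 18 (X = Mul(-3, Mul(Add(-1, Add(-2, 1)), 3)) = Mul(-3, Mul(Add(-1, -1), 3)) = Mul(-3, Mul(-2, 3)) = Mul(-3, -6) = 18)
Pow(X, 4) = Pow(18, 4) = 104976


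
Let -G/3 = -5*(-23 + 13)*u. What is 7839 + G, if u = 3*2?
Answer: 6939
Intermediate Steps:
u = 6
G = -900 (G = -(-15)*(-23 + 13)*6 = -(-15)*(-10*6) = -(-15)*(-60) = -3*300 = -900)
7839 + G = 7839 - 900 = 6939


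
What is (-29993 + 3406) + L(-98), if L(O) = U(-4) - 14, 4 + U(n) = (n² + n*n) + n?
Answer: -26577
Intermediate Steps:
U(n) = -4 + n + 2*n² (U(n) = -4 + ((n² + n*n) + n) = -4 + ((n² + n²) + n) = -4 + (2*n² + n) = -4 + (n + 2*n²) = -4 + n + 2*n²)
L(O) = 10 (L(O) = (-4 - 4 + 2*(-4)²) - 14 = (-4 - 4 + 2*16) - 14 = (-4 - 4 + 32) - 14 = 24 - 14 = 10)
(-29993 + 3406) + L(-98) = (-29993 + 3406) + 10 = -26587 + 10 = -26577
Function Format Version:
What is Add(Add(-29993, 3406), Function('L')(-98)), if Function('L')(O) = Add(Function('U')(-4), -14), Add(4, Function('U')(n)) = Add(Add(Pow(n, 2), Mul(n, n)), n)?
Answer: -26577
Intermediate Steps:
Function('U')(n) = Add(-4, n, Mul(2, Pow(n, 2))) (Function('U')(n) = Add(-4, Add(Add(Pow(n, 2), Mul(n, n)), n)) = Add(-4, Add(Add(Pow(n, 2), Pow(n, 2)), n)) = Add(-4, Add(Mul(2, Pow(n, 2)), n)) = Add(-4, Add(n, Mul(2, Pow(n, 2)))) = Add(-4, n, Mul(2, Pow(n, 2))))
Function('L')(O) = 10 (Function('L')(O) = Add(Add(-4, -4, Mul(2, Pow(-4, 2))), -14) = Add(Add(-4, -4, Mul(2, 16)), -14) = Add(Add(-4, -4, 32), -14) = Add(24, -14) = 10)
Add(Add(-29993, 3406), Function('L')(-98)) = Add(Add(-29993, 3406), 10) = Add(-26587, 10) = -26577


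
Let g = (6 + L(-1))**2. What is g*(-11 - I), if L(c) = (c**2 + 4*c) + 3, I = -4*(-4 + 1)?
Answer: -828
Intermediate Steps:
I = 12 (I = -4*(-3) = 12)
L(c) = 3 + c**2 + 4*c
g = 36 (g = (6 + (3 + (-1)**2 + 4*(-1)))**2 = (6 + (3 + 1 - 4))**2 = (6 + 0)**2 = 6**2 = 36)
g*(-11 - I) = 36*(-11 - 1*12) = 36*(-11 - 12) = 36*(-23) = -828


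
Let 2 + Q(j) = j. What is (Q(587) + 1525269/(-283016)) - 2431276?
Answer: -687925969325/283016 ≈ -2.4307e+6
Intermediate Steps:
Q(j) = -2 + j
(Q(587) + 1525269/(-283016)) - 2431276 = ((-2 + 587) + 1525269/(-283016)) - 2431276 = (585 + 1525269*(-1/283016)) - 2431276 = (585 - 1525269/283016) - 2431276 = 164039091/283016 - 2431276 = -687925969325/283016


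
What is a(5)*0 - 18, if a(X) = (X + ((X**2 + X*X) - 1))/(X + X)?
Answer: -18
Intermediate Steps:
a(X) = (-1 + X + 2*X**2)/(2*X) (a(X) = (X + ((X**2 + X**2) - 1))/((2*X)) = (X + (2*X**2 - 1))*(1/(2*X)) = (X + (-1 + 2*X**2))*(1/(2*X)) = (-1 + X + 2*X**2)*(1/(2*X)) = (-1 + X + 2*X**2)/(2*X))
a(5)*0 - 18 = (1/2 + 5 - 1/2/5)*0 - 18 = (1/2 + 5 - 1/2*1/5)*0 - 18 = (1/2 + 5 - 1/10)*0 - 18 = (27/5)*0 - 18 = 0 - 18 = -18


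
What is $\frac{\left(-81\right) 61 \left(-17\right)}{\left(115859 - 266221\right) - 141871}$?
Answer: $- \frac{27999}{97411} \approx -0.28743$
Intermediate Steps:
$\frac{\left(-81\right) 61 \left(-17\right)}{\left(115859 - 266221\right) - 141871} = \frac{\left(-4941\right) \left(-17\right)}{-150362 - 141871} = \frac{83997}{-292233} = 83997 \left(- \frac{1}{292233}\right) = - \frac{27999}{97411}$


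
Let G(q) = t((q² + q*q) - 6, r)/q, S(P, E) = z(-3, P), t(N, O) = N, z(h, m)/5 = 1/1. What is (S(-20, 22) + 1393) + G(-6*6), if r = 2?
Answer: 7957/6 ≈ 1326.2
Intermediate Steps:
z(h, m) = 5 (z(h, m) = 5/1 = 5*1 = 5)
S(P, E) = 5
G(q) = (-6 + 2*q²)/q (G(q) = ((q² + q*q) - 6)/q = ((q² + q²) - 6)/q = (2*q² - 6)/q = (-6 + 2*q²)/q)
(S(-20, 22) + 1393) + G(-6*6) = (5 + 1393) + (-6/((-6*6)) + 2*(-6*6)) = 1398 + (-6/(-36) + 2*(-36)) = 1398 + (-6*(-1/36) - 72) = 1398 + (⅙ - 72) = 1398 - 431/6 = 7957/6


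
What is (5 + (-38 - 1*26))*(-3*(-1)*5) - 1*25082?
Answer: -25967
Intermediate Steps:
(5 + (-38 - 1*26))*(-3*(-1)*5) - 1*25082 = (5 + (-38 - 26))*(3*5) - 25082 = (5 - 64)*15 - 25082 = -59*15 - 25082 = -885 - 25082 = -25967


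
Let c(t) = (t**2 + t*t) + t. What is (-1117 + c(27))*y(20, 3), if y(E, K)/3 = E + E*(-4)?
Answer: -66240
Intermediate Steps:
y(E, K) = -9*E (y(E, K) = 3*(E + E*(-4)) = 3*(E - 4*E) = 3*(-3*E) = -9*E)
c(t) = t + 2*t**2 (c(t) = (t**2 + t**2) + t = 2*t**2 + t = t + 2*t**2)
(-1117 + c(27))*y(20, 3) = (-1117 + 27*(1 + 2*27))*(-9*20) = (-1117 + 27*(1 + 54))*(-180) = (-1117 + 27*55)*(-180) = (-1117 + 1485)*(-180) = 368*(-180) = -66240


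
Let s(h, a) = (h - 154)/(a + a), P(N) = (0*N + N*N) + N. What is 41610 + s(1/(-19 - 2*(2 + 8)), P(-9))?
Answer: 233675753/5616 ≈ 41609.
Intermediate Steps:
P(N) = N + N**2 (P(N) = (0 + N**2) + N = N**2 + N = N + N**2)
s(h, a) = (-154 + h)/(2*a) (s(h, a) = (-154 + h)/((2*a)) = (-154 + h)*(1/(2*a)) = (-154 + h)/(2*a))
41610 + s(1/(-19 - 2*(2 + 8)), P(-9)) = 41610 + (-154 + 1/(-19 - 2*(2 + 8)))/(2*((-9*(1 - 9)))) = 41610 + (-154 + 1/(-19 - 2*10))/(2*((-9*(-8)))) = 41610 + (1/2)*(-154 + 1/(-19 - 20))/72 = 41610 + (1/2)*(1/72)*(-154 + 1/(-39)) = 41610 + (1/2)*(1/72)*(-154 - 1/39) = 41610 + (1/2)*(1/72)*(-6007/39) = 41610 - 6007/5616 = 233675753/5616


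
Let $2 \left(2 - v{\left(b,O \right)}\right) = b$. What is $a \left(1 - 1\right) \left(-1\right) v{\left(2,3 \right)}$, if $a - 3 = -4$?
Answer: $0$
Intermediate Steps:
$a = -1$ ($a = 3 - 4 = -1$)
$v{\left(b,O \right)} = 2 - \frac{b}{2}$
$a \left(1 - 1\right) \left(-1\right) v{\left(2,3 \right)} = - \left(1 - 1\right) \left(-1\right) \left(2 - 1\right) = - 0 \left(-1\right) \left(2 - 1\right) = \left(-1\right) 0 \cdot 1 = 0 \cdot 1 = 0$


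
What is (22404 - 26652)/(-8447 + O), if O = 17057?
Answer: -708/1435 ≈ -0.49338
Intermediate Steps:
(22404 - 26652)/(-8447 + O) = (22404 - 26652)/(-8447 + 17057) = -4248/8610 = -4248*1/8610 = -708/1435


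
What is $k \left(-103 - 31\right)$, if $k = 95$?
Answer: $-12730$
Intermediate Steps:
$k \left(-103 - 31\right) = 95 \left(-103 - 31\right) = 95 \left(-134\right) = -12730$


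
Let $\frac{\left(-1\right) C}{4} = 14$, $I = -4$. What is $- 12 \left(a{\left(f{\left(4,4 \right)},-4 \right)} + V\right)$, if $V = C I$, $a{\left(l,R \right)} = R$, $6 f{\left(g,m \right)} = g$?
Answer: $-2640$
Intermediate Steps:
$C = -56$ ($C = \left(-4\right) 14 = -56$)
$f{\left(g,m \right)} = \frac{g}{6}$
$V = 224$ ($V = \left(-56\right) \left(-4\right) = 224$)
$- 12 \left(a{\left(f{\left(4,4 \right)},-4 \right)} + V\right) = - 12 \left(-4 + 224\right) = \left(-12\right) 220 = -2640$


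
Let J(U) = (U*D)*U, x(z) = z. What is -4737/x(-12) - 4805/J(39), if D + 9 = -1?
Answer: 2403581/6084 ≈ 395.07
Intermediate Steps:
D = -10 (D = -9 - 1 = -10)
J(U) = -10*U**2 (J(U) = (U*(-10))*U = (-10*U)*U = -10*U**2)
-4737/x(-12) - 4805/J(39) = -4737/(-12) - 4805/((-10*39**2)) = -4737*(-1/12) - 4805/((-10*1521)) = 1579/4 - 4805/(-15210) = 1579/4 - 4805*(-1/15210) = 1579/4 + 961/3042 = 2403581/6084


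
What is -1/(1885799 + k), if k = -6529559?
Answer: 1/4643760 ≈ 2.1534e-7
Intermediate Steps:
-1/(1885799 + k) = -1/(1885799 - 6529559) = -1/(-4643760) = -1*(-1/4643760) = 1/4643760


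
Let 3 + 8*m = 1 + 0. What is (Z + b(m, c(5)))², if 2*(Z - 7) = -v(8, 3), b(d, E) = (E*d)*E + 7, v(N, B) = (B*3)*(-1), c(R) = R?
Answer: 2401/16 ≈ 150.06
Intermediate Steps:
m = -¼ (m = -3/8 + (1 + 0)/8 = -3/8 + (⅛)*1 = -3/8 + ⅛ = -¼ ≈ -0.25000)
v(N, B) = -3*B (v(N, B) = (3*B)*(-1) = -3*B)
b(d, E) = 7 + d*E² (b(d, E) = d*E² + 7 = 7 + d*E²)
Z = 23/2 (Z = 7 + (-(-3)*3)/2 = 7 + (-1*(-9))/2 = 7 + (½)*9 = 7 + 9/2 = 23/2 ≈ 11.500)
(Z + b(m, c(5)))² = (23/2 + (7 - ¼*5²))² = (23/2 + (7 - ¼*25))² = (23/2 + (7 - 25/4))² = (23/2 + ¾)² = (49/4)² = 2401/16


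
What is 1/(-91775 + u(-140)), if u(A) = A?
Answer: -1/91915 ≈ -1.0880e-5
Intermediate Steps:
1/(-91775 + u(-140)) = 1/(-91775 - 140) = 1/(-91915) = -1/91915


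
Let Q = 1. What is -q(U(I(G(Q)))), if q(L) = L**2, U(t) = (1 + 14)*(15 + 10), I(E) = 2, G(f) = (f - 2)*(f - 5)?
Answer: -140625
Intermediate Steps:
G(f) = (-5 + f)*(-2 + f) (G(f) = (-2 + f)*(-5 + f) = (-5 + f)*(-2 + f))
U(t) = 375 (U(t) = 15*25 = 375)
-q(U(I(G(Q)))) = -1*375**2 = -1*140625 = -140625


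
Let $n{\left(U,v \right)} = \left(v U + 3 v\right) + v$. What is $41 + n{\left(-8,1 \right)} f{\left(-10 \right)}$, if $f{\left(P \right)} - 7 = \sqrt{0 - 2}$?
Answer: $13 - 4 i \sqrt{2} \approx 13.0 - 5.6569 i$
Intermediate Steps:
$f{\left(P \right)} = 7 + i \sqrt{2}$ ($f{\left(P \right)} = 7 + \sqrt{0 - 2} = 7 + \sqrt{-2} = 7 + i \sqrt{2}$)
$n{\left(U,v \right)} = 4 v + U v$ ($n{\left(U,v \right)} = \left(U v + 3 v\right) + v = \left(3 v + U v\right) + v = 4 v + U v$)
$41 + n{\left(-8,1 \right)} f{\left(-10 \right)} = 41 + 1 \left(4 - 8\right) \left(7 + i \sqrt{2}\right) = 41 + 1 \left(-4\right) \left(7 + i \sqrt{2}\right) = 41 - 4 \left(7 + i \sqrt{2}\right) = 41 - \left(28 + 4 i \sqrt{2}\right) = 13 - 4 i \sqrt{2}$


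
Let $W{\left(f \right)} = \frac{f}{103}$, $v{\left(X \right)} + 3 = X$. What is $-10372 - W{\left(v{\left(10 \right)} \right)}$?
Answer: $- \frac{1068323}{103} \approx -10372.0$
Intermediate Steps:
$v{\left(X \right)} = -3 + X$
$W{\left(f \right)} = \frac{f}{103}$ ($W{\left(f \right)} = f \frac{1}{103} = \frac{f}{103}$)
$-10372 - W{\left(v{\left(10 \right)} \right)} = -10372 - \frac{-3 + 10}{103} = -10372 - \frac{1}{103} \cdot 7 = -10372 - \frac{7}{103} = - \frac{1068323}{103}$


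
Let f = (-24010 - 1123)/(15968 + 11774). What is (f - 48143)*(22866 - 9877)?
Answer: -17348215416371/27742 ≈ -6.2534e+8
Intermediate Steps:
f = -25133/27742 ≈ -0.90596
(f - 48143)*(22866 - 9877) = (-25133/27742 - 48143)*(22866 - 9877) = -1335608239/27742*12989 = -17348215416371/27742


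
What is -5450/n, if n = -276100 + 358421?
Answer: -5450/82321 ≈ -0.066204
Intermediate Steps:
n = 82321
-5450/n = -5450/82321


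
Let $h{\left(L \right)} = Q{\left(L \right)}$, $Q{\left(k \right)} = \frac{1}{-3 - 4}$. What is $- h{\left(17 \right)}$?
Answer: $\frac{1}{7} \approx 0.14286$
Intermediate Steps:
$Q{\left(k \right)} = - \frac{1}{7}$ ($Q{\left(k \right)} = \frac{1}{-7} = - \frac{1}{7}$)
$h{\left(L \right)} = - \frac{1}{7}$
$- h{\left(17 \right)} = \left(-1\right) \left(- \frac{1}{7}\right) = \frac{1}{7}$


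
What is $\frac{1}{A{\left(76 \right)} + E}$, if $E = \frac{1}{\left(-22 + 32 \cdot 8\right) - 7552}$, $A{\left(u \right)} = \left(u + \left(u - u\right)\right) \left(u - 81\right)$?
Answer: $- \frac{7318}{2780841} \approx -0.0026316$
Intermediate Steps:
$A{\left(u \right)} = u \left(-81 + u\right)$ ($A{\left(u \right)} = \left(u + 0\right) \left(-81 + u\right) = u \left(-81 + u\right)$)
$E = - \frac{1}{7318}$ ($E = \frac{1}{\left(-22 + 256\right) - 7552} = \frac{1}{234 - 7552} = \frac{1}{-7318} = - \frac{1}{7318} \approx -0.00013665$)
$\frac{1}{A{\left(76 \right)} + E} = \frac{1}{76 \left(-81 + 76\right) - \frac{1}{7318}} = \frac{1}{76 \left(-5\right) - \frac{1}{7318}} = \frac{1}{-380 - \frac{1}{7318}} = \frac{1}{- \frac{2780841}{7318}} = - \frac{7318}{2780841}$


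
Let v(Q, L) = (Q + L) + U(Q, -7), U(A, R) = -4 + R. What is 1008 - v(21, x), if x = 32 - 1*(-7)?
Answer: 959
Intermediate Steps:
x = 39 (x = 32 + 7 = 39)
v(Q, L) = -11 + L + Q (v(Q, L) = (Q + L) + (-4 - 7) = (L + Q) - 11 = -11 + L + Q)
1008 - v(21, x) = 1008 - (-11 + 39 + 21) = 1008 - 1*49 = 1008 - 49 = 959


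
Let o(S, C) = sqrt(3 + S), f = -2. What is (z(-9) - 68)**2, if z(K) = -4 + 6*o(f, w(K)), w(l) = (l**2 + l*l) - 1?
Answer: 4356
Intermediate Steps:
w(l) = -1 + 2*l**2 (w(l) = (l**2 + l**2) - 1 = 2*l**2 - 1 = -1 + 2*l**2)
z(K) = 2 (z(K) = -4 + 6*sqrt(3 - 2) = -4 + 6*sqrt(1) = -4 + 6*1 = -4 + 6 = 2)
(z(-9) - 68)**2 = (2 - 68)**2 = (-66)**2 = 4356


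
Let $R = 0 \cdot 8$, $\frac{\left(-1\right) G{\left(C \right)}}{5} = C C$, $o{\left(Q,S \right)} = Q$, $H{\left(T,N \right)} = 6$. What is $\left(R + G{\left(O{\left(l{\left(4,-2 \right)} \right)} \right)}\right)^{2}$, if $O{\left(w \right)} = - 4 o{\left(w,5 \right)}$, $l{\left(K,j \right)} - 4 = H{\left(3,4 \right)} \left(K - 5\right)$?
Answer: $102400$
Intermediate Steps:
$l{\left(K,j \right)} = -26 + 6 K$ ($l{\left(K,j \right)} = 4 + 6 \left(K - 5\right) = 4 + 6 \left(-5 + K\right) = 4 + \left(-30 + 6 K\right) = -26 + 6 K$)
$O{\left(w \right)} = - 4 w$
$G{\left(C \right)} = - 5 C^{2}$ ($G{\left(C \right)} = - 5 C C = - 5 C^{2}$)
$R = 0$
$\left(R + G{\left(O{\left(l{\left(4,-2 \right)} \right)} \right)}\right)^{2} = \left(0 - 5 \left(- 4 \left(-26 + 6 \cdot 4\right)\right)^{2}\right)^{2} = \left(0 - 5 \left(- 4 \left(-26 + 24\right)\right)^{2}\right)^{2} = \left(0 - 5 \left(\left(-4\right) \left(-2\right)\right)^{2}\right)^{2} = \left(0 - 5 \cdot 8^{2}\right)^{2} = \left(0 - 320\right)^{2} = \left(-320\right)^{2} = 102400$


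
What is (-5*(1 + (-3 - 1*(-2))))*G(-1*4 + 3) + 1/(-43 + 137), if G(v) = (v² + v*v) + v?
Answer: 1/94 ≈ 0.010638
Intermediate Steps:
G(v) = v + 2*v² (G(v) = (v² + v²) + v = 2*v² + v = v + 2*v²)
(-5*(1 + (-3 - 1*(-2))))*G(-1*4 + 3) + 1/(-43 + 137) = (-5*(1 + (-3 - 1*(-2))))*((-1*4 + 3)*(1 + 2*(-1*4 + 3))) + 1/(-43 + 137) = (-5*(1 + (-3 + 2)))*((-4 + 3)*(1 + 2*(-4 + 3))) + 1/94 = (-5*(1 - 1))*(-(1 + 2*(-1))) + 1/94 = (-5*0)*(-(1 - 2)) + 1/94 = 0*(-1*(-1)) + 1/94 = 0*1 + 1/94 = 0 + 1/94 = 1/94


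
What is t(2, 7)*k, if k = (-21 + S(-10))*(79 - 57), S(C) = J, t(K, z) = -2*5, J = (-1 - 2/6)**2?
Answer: 38060/9 ≈ 4228.9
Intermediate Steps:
J = 16/9 (J = (-1 - 2*1/6)**2 = (-1 - 1/3)**2 = (-4/3)**2 = 16/9 ≈ 1.7778)
t(K, z) = -10
S(C) = 16/9
k = -3806/9 (k = (-21 + 16/9)*(79 - 57) = -173/9*22 = -3806/9 ≈ -422.89)
t(2, 7)*k = -10*(-3806/9) = 38060/9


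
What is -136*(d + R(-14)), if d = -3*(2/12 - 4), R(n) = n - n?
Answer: -1564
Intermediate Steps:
R(n) = 0
d = 23/2 (d = -3*(2*(1/12) - 4) = -3*(1/6 - 4) = -3*(-23/6) = 23/2 ≈ 11.500)
-136*(d + R(-14)) = -136*(23/2 + 0) = -136*23/2 = -1564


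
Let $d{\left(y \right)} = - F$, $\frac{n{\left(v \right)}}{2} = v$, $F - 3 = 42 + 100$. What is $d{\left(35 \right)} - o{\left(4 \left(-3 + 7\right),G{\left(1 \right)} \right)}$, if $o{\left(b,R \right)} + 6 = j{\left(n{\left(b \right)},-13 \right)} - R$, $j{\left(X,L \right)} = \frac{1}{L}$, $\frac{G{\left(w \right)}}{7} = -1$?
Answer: $- \frac{1897}{13} \approx -145.92$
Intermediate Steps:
$F = 145$ ($F = 3 + \left(42 + 100\right) = 3 + 142 = 145$)
$n{\left(v \right)} = 2 v$
$G{\left(w \right)} = -7$ ($G{\left(w \right)} = 7 \left(-1\right) = -7$)
$d{\left(y \right)} = -145$ ($d{\left(y \right)} = \left(-1\right) 145 = -145$)
$o{\left(b,R \right)} = - \frac{79}{13} - R$ ($o{\left(b,R \right)} = -6 - \left(\frac{1}{13} + R\right) = - \frac{79}{13} - R$)
$d{\left(35 \right)} - o{\left(4 \left(-3 + 7\right),G{\left(1 \right)} \right)} = -145 - \left(- \frac{79}{13} - -7\right) = -145 - \left(- \frac{79}{13} + 7\right) = -145 - \frac{12}{13} = - \frac{1897}{13}$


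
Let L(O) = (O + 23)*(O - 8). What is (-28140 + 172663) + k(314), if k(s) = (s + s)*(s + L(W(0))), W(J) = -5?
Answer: 194763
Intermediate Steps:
L(O) = (-8 + O)*(23 + O) (L(O) = (23 + O)*(-8 + O) = (-8 + O)*(23 + O))
k(s) = 2*s*(-234 + s) (k(s) = (s + s)*(s + (-184 + (-5)² + 15*(-5))) = (2*s)*(s + (-184 + 25 - 75)) = (2*s)*(s - 234) = (2*s)*(-234 + s) = 2*s*(-234 + s))
(-28140 + 172663) + k(314) = (-28140 + 172663) + 2*314*(-234 + 314) = 144523 + 2*314*80 = 144523 + 50240 = 194763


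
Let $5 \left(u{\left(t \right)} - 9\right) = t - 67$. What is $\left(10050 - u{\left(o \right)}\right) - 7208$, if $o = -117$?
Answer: $\frac{14349}{5} \approx 2869.8$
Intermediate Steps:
$u{\left(t \right)} = - \frac{22}{5} + \frac{t}{5}$ ($u{\left(t \right)} = 9 + \frac{t - 67}{5} = 9 + \frac{-67 + t}{5} = 9 + \left(- \frac{67}{5} + \frac{t}{5}\right) = - \frac{22}{5} + \frac{t}{5}$)
$\left(10050 - u{\left(o \right)}\right) - 7208 = \left(10050 - \left(- \frac{22}{5} + \frac{1}{5} \left(-117\right)\right)\right) - 7208 = \left(10050 - \left(- \frac{22}{5} - \frac{117}{5}\right)\right) - 7208 = \left(10050 - - \frac{139}{5}\right) - 7208 = \left(10050 + \frac{139}{5}\right) - 7208 = \frac{50389}{5} - 7208 = \frac{14349}{5}$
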